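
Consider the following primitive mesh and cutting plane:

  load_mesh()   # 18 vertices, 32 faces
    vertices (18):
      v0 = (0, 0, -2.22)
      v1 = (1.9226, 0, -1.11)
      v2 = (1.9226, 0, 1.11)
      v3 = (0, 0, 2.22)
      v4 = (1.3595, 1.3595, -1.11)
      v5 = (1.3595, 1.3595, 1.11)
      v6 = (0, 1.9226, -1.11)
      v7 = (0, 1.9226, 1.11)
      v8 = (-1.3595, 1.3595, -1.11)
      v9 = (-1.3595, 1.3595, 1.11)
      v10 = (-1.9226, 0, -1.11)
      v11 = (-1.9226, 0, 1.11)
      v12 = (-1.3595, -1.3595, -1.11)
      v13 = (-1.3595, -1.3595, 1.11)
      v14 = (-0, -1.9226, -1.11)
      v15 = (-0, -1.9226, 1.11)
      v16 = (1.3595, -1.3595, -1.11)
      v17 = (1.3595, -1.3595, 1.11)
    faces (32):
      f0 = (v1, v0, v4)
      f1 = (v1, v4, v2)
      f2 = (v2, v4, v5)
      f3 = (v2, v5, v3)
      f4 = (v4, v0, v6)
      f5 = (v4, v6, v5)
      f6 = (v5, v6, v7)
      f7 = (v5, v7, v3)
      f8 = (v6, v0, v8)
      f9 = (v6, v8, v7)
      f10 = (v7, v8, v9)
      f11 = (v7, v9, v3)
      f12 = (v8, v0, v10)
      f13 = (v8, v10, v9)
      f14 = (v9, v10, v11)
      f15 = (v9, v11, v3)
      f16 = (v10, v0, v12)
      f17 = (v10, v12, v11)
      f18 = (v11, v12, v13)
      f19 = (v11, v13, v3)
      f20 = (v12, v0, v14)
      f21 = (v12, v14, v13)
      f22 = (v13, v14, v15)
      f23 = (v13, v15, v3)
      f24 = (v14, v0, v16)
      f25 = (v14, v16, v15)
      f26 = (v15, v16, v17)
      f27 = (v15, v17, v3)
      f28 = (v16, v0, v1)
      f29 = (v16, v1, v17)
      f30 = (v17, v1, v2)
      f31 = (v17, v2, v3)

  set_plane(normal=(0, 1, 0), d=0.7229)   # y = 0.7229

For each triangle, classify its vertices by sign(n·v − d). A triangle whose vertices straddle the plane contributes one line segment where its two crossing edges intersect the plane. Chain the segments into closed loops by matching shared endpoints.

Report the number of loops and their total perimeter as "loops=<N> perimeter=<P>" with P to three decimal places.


loops=1 perimeter=11.571

Straddling triangles (12 of 32):
  (v1,v0,v4) [--+] → (0.7229, 0.7229, -1.62977)–(1.62318, 0.7229, -1.11)  len=1.0395
  (v1,v4,v2) [-+-] → (1.62318, 0.7229, -1.11)–(1.62318, 0.7229, -0.0704619)  len=1.0395
  (v2,v4,v5) [-++] → (1.62318, 0.7229, -0.0704619)–(1.62318, 0.7229, 1.11)  len=1.1805
  (v2,v5,v3) [-+-] → (1.62318, 0.7229, 1.11)–(0.7229, 0.7229, 1.62977)  len=1.0395
  (v4,v0,v6) [+-+] → (0.7229, 0.7229, -1.62977)–(0, 0.7229, -1.80264)  len=0.7433
  (v5,v7,v3) [++-] → (0, 0.7229, 1.80264)–(0.7229, 0.7229, 1.62977)  len=0.7433
  (v6,v0,v8) [+-+] → (0, 0.7229, -1.80264)–(-0.7229, 0.7229, -1.62977)  len=0.7433
  (v7,v9,v3) [++-] → (-0.7229, 0.7229, 1.62977)–(0, 0.7229, 1.80264)  len=0.7433
  (v8,v0,v10) [+--] → (-0.7229, 0.7229, -1.62977)–(-1.62318, 0.7229, -1.11)  len=1.0395
  (v8,v10,v9) [+-+] → (-1.62318, 0.7229, -1.11)–(-1.62318, 0.7229, 0.0704619)  len=1.1805
  (v9,v10,v11) [+--] → (-1.62318, 0.7229, 0.0704619)–(-1.62318, 0.7229, 1.11)  len=1.0395
  (v9,v11,v3) [+--] → (-1.62318, 0.7229, 1.11)–(-0.7229, 0.7229, 1.62977)  len=1.0395

Chained into 1 loop(s):
  loop 1: 12 segments, perimeter = 11.5713
Total perimeter = 11.571


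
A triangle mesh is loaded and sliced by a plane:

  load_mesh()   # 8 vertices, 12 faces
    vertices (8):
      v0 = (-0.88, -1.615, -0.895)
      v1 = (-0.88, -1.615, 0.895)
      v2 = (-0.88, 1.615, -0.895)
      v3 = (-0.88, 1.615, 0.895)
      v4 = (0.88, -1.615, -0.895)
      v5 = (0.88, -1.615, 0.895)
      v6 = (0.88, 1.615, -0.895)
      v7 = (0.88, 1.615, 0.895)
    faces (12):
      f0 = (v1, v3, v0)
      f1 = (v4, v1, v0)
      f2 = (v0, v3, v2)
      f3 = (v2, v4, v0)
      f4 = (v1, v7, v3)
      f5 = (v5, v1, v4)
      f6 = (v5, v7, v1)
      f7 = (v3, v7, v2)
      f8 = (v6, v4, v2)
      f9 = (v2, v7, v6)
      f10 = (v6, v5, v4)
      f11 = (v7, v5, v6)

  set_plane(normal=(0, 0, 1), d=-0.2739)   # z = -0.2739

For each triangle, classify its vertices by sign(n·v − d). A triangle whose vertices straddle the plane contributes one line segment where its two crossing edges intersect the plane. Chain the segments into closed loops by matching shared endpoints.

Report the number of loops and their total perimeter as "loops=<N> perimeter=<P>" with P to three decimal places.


loops=1 perimeter=9.980

Straddling triangles (8 of 12):
  (v1,v3,v0) [++-] → (-0.88, -0.494244, -0.2739)–(-0.88, -1.615, -0.2739)  len=1.1208
  (v4,v1,v0) [-+-] → (0.269309, -1.615, -0.2739)–(-0.88, -1.615, -0.2739)  len=1.1493
  (v0,v3,v2) [-+-] → (-0.88, -0.494244, -0.2739)–(-0.88, 1.615, -0.2739)  len=2.1092
  (v5,v1,v4) [++-] → (0.269309, -1.615, -0.2739)–(0.88, -1.615, -0.2739)  len=0.6107
  (v3,v7,v2) [++-] → (-0.269309, 1.615, -0.2739)–(-0.88, 1.615, -0.2739)  len=0.6107
  (v2,v7,v6) [-+-] → (-0.269309, 1.615, -0.2739)–(0.88, 1.615, -0.2739)  len=1.1493
  (v6,v5,v4) [-+-] → (0.88, 0.494244, -0.2739)–(0.88, -1.615, -0.2739)  len=2.1092
  (v7,v5,v6) [++-] → (0.88, 0.494244, -0.2739)–(0.88, 1.615, -0.2739)  len=1.1208

Chained into 1 loop(s):
  loop 1: 8 segments, perimeter = 9.9800
Total perimeter = 9.980


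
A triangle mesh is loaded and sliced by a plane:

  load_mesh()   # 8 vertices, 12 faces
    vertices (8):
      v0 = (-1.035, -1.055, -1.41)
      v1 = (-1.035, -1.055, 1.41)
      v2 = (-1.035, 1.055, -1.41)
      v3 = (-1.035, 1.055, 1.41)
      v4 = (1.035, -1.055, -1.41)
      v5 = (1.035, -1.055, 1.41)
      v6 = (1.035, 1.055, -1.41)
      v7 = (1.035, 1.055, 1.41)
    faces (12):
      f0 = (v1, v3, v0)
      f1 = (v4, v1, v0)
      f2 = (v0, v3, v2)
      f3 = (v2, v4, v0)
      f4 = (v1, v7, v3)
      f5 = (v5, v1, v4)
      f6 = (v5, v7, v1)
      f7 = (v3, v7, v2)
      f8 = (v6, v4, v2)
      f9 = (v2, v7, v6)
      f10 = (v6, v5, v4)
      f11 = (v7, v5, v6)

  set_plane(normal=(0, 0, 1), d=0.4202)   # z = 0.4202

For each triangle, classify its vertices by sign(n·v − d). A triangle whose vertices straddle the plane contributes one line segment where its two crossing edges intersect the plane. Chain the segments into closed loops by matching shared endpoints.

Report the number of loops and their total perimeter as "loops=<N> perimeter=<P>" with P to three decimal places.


Straddling triangles (8 of 12):
  (v1,v3,v0) [++-] → (-1.035, 0.314405, 0.4202)–(-1.035, -1.055, 0.4202)  len=1.3694
  (v4,v1,v0) [-+-] → (-0.308445, -1.055, 0.4202)–(-1.035, -1.055, 0.4202)  len=0.7266
  (v0,v3,v2) [-+-] → (-1.035, 0.314405, 0.4202)–(-1.035, 1.055, 0.4202)  len=0.7406
  (v5,v1,v4) [++-] → (-0.308445, -1.055, 0.4202)–(1.035, -1.055, 0.4202)  len=1.3434
  (v3,v7,v2) [++-] → (0.308445, 1.055, 0.4202)–(-1.035, 1.055, 0.4202)  len=1.3434
  (v2,v7,v6) [-+-] → (0.308445, 1.055, 0.4202)–(1.035, 1.055, 0.4202)  len=0.7266
  (v6,v5,v4) [-+-] → (1.035, -0.314405, 0.4202)–(1.035, -1.055, 0.4202)  len=0.7406
  (v7,v5,v6) [++-] → (1.035, -0.314405, 0.4202)–(1.035, 1.055, 0.4202)  len=1.3694

Chained into 1 loop(s):
  loop 1: 8 segments, perimeter = 8.3600
Total perimeter = 8.360

loops=1 perimeter=8.360


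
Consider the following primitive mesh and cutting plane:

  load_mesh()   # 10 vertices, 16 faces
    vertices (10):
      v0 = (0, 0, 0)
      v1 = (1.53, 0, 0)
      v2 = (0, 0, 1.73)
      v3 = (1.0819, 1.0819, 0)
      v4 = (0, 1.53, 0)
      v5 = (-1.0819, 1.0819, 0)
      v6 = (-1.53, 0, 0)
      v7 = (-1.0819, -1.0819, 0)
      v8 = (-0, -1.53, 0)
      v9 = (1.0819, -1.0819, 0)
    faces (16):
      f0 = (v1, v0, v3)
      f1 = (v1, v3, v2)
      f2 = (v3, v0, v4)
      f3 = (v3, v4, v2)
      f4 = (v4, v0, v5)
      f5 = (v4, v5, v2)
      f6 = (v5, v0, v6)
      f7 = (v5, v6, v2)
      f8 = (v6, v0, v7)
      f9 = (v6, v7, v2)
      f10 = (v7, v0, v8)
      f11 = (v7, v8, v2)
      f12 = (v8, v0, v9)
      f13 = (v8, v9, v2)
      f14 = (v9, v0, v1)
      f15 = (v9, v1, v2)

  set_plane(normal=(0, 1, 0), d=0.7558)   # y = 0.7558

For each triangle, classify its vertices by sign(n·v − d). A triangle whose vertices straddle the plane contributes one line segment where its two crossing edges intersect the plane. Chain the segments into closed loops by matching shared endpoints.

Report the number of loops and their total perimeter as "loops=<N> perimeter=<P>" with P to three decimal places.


loops=1 perimeter=5.495

Straddling triangles (8 of 16):
  (v1,v0,v3) [--+] → (0.7558, 0.7558, 0)–(1.21696, 0.7558, 0)  len=0.4612
  (v1,v3,v2) [-+-] → (1.21696, 0.7558, 0)–(0.7558, 0.7558, 0.521447)  len=0.6961
  (v3,v0,v4) [+-+] → (0.7558, 0.7558, 0)–(0, 0.7558, 0)  len=0.7558
  (v3,v4,v2) [++-] → (0, 0.7558, 0.875403)–(0.7558, 0.7558, 0.521447)  len=0.8346
  (v4,v0,v5) [+-+] → (0, 0.7558, 0)–(-0.7558, 0.7558, 0)  len=0.7558
  (v4,v5,v2) [++-] → (-0.7558, 0.7558, 0.521447)–(0, 0.7558, 0.875403)  len=0.8346
  (v5,v0,v6) [+--] → (-0.7558, 0.7558, 0)–(-1.21696, 0.7558, 0)  len=0.4612
  (v5,v6,v2) [+--] → (-1.21696, 0.7558, 0)–(-0.7558, 0.7558, 0.521447)  len=0.6961

Chained into 1 loop(s):
  loop 1: 8 segments, perimeter = 5.4953
Total perimeter = 5.495


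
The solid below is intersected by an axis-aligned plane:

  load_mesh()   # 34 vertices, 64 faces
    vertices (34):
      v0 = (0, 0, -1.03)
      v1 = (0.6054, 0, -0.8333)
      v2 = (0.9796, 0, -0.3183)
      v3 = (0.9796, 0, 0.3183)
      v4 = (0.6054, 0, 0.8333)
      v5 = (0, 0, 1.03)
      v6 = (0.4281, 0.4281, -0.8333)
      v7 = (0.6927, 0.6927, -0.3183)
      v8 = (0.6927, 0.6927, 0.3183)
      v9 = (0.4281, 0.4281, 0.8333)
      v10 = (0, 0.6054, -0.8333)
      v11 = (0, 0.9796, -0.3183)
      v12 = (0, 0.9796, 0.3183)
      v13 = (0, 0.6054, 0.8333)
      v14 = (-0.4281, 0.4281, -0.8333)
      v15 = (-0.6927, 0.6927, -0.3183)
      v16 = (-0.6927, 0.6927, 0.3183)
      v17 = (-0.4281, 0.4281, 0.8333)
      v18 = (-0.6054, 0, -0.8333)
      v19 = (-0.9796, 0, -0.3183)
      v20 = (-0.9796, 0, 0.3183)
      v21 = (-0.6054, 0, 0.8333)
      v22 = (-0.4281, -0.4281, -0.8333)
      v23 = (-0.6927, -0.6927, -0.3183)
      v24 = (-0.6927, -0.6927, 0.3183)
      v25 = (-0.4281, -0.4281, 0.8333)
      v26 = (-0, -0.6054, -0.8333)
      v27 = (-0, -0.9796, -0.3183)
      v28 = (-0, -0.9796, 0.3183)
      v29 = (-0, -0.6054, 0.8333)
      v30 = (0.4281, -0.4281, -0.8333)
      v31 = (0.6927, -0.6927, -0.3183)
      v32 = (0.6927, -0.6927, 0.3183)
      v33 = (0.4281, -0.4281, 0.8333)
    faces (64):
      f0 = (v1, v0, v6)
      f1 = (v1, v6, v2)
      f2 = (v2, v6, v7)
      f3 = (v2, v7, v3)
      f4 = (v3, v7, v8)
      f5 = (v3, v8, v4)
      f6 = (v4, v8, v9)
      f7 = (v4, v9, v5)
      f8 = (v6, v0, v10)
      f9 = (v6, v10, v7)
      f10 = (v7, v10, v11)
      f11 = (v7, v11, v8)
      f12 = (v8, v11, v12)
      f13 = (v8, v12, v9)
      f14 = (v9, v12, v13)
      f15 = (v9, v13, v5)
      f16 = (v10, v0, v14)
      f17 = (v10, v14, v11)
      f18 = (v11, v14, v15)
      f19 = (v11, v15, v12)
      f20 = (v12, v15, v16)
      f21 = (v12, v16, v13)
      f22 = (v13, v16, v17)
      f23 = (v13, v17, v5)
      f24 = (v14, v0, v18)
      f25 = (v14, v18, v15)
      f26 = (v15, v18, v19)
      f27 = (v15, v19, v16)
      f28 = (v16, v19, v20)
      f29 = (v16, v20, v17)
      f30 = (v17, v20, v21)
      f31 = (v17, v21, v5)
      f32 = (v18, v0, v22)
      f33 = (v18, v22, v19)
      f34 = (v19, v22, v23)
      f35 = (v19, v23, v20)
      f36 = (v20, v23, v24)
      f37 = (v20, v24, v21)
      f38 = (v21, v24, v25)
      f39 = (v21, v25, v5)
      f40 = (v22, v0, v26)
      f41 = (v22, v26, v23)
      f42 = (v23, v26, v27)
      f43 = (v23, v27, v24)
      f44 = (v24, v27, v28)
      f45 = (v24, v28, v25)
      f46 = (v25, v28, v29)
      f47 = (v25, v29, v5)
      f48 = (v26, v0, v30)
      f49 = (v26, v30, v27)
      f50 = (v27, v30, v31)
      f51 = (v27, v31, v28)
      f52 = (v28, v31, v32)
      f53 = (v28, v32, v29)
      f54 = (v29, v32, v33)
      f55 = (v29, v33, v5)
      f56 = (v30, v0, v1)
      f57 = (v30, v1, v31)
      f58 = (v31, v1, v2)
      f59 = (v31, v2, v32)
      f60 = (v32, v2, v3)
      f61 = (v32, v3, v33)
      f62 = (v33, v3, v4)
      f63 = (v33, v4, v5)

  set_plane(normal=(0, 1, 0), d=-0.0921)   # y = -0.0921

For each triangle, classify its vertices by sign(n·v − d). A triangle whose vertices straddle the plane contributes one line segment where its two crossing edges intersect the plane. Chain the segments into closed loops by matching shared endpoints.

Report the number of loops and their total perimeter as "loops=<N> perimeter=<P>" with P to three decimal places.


Straddling triangles (20 of 64):
  (v18,v0,v22) [++-] → (-0.0921, -0.0921, -0.987683)–(-0.567256, -0.0921, -0.8333)  len=0.4996
  (v18,v22,v19) [+-+] → (-0.567256, -0.0921, -0.8333)–(-0.860952, -0.0921, -0.429095)  len=0.4996
  (v19,v22,v23) [+--] → (-0.860952, -0.0921, -0.429095)–(-0.941454, -0.0921, -0.3183)  len=0.1370
  (v19,v23,v20) [+-+] → (-0.941454, -0.0921, -0.3183)–(-0.941454, -0.0921, 0.233659)  len=0.5520
  (v20,v23,v24) [+--] → (-0.941454, -0.0921, 0.233659)–(-0.941454, -0.0921, 0.3183)  len=0.0846
  (v20,v24,v21) [+-+] → (-0.941454, -0.0921, 0.3183)–(-0.617007, -0.0921, 0.764827)  len=0.5520
  (v21,v24,v25) [+--] → (-0.617007, -0.0921, 0.764827)–(-0.567256, -0.0921, 0.8333)  len=0.0846
  (v21,v25,v5) [+-+] → (-0.567256, -0.0921, 0.8333)–(-0.0921, -0.0921, 0.987683)  len=0.4996
  (v22,v0,v26) [-+-] → (-0.0921, -0.0921, -0.987683)–(0, -0.0921, -1.00008)  len=0.0929
  (v25,v29,v5) [--+] → (0, -0.0921, 1.00008)–(-0.0921, -0.0921, 0.987683)  len=0.0929
  (v26,v0,v30) [-+-] → (0, -0.0921, -1.00008)–(0.0921, -0.0921, -0.987683)  len=0.0929
  (v29,v33,v5) [--+] → (0.0921, -0.0921, 0.987683)–(0, -0.0921, 1.00008)  len=0.0929
  (v30,v0,v1) [-++] → (0.0921, -0.0921, -0.987683)–(0.567256, -0.0921, -0.8333)  len=0.4996
  (v30,v1,v31) [-+-] → (0.567256, -0.0921, -0.8333)–(0.617007, -0.0921, -0.764827)  len=0.0846
  (v31,v1,v2) [-++] → (0.617007, -0.0921, -0.764827)–(0.941454, -0.0921, -0.3183)  len=0.5520
  (v31,v2,v32) [-+-] → (0.941454, -0.0921, -0.3183)–(0.941454, -0.0921, -0.233659)  len=0.0846
  (v32,v2,v3) [-++] → (0.941454, -0.0921, -0.233659)–(0.941454, -0.0921, 0.3183)  len=0.5520
  (v32,v3,v33) [-+-] → (0.941454, -0.0921, 0.3183)–(0.860952, -0.0921, 0.429095)  len=0.1370
  (v33,v3,v4) [-++] → (0.860952, -0.0921, 0.429095)–(0.567256, -0.0921, 0.8333)  len=0.4996
  (v33,v4,v5) [-++] → (0.567256, -0.0921, 0.8333)–(0.0921, -0.0921, 0.987683)  len=0.4996

Chained into 1 loop(s):
  loop 1: 20 segments, perimeter = 6.1897
Total perimeter = 6.190

loops=1 perimeter=6.190


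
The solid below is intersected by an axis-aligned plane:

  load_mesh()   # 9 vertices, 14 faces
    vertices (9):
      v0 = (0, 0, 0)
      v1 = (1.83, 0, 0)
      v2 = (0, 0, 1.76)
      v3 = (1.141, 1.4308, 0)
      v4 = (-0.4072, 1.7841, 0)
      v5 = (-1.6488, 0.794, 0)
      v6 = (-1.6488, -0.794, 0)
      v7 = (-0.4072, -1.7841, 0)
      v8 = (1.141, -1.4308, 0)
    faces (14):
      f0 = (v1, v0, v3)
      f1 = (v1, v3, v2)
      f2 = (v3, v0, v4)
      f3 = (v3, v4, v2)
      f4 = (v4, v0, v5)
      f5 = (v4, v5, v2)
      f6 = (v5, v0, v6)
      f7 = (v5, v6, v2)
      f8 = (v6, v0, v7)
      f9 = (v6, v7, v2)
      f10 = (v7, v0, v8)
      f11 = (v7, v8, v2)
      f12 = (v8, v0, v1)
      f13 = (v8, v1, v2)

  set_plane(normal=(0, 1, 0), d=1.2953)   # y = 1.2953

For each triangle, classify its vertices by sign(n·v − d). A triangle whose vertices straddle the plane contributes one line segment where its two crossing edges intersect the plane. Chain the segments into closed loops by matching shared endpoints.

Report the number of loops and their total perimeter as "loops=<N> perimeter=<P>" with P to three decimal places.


loops=1 perimeter=4.703

Straddling triangles (6 of 14):
  (v1,v0,v3) [--+] → (1.03294, 1.2953, 0)–(1.20625, 1.2953, 0)  len=0.1733
  (v1,v3,v2) [-+-] → (1.20625, 1.2953, 0)–(1.03294, 1.2953, 0.166676)  len=0.2404
  (v3,v0,v4) [+-+] → (1.03294, 1.2953, 0)–(-0.295637, 1.2953, 0)  len=1.3286
  (v3,v4,v2) [++-] → (-0.295637, 1.2953, 0.482197)–(1.03294, 1.2953, 0.166676)  len=1.3655
  (v4,v0,v5) [+--] → (-0.295637, 1.2953, 0)–(-1.02016, 1.2953, 0)  len=0.7245
  (v4,v5,v2) [+--] → (-1.02016, 1.2953, 0)–(-0.295637, 1.2953, 0.482197)  len=0.8703

Chained into 1 loop(s):
  loop 1: 6 segments, perimeter = 4.7027
Total perimeter = 4.703


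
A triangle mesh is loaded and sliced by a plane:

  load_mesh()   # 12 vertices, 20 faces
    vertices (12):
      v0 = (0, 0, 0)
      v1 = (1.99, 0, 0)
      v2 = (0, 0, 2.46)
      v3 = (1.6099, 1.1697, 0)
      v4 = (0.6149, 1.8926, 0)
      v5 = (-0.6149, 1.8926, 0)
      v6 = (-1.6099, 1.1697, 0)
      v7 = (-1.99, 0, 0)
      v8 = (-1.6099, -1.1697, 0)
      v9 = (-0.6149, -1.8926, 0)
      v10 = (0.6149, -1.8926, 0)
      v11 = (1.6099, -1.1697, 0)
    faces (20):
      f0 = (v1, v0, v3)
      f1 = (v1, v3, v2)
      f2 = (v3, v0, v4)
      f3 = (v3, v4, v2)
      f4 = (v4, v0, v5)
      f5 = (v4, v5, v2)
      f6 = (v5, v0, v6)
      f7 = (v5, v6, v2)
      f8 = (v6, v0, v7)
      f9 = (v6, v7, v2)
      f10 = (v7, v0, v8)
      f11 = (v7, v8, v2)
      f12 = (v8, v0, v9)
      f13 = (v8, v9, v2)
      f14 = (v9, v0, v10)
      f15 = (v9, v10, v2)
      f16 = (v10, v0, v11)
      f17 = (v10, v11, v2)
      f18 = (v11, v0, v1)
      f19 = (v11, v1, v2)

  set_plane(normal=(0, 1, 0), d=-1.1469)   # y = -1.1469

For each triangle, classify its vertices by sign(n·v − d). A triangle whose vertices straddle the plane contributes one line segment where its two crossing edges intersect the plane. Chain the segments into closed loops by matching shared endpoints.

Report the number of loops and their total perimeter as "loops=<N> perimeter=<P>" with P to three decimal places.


Straddling triangles (10 of 20):
  (v7,v0,v8) [++-] → (-1.57852, -1.1469, 0)–(-1.61731, -1.1469, 0)  len=0.0388
  (v7,v8,v2) [+-+] → (-1.61731, -1.1469, 0)–(-1.57852, -1.1469, 0.0479508)  len=0.0617
  (v8,v0,v9) [-+-] → (-1.57852, -1.1469, 0)–(-0.372624, -1.1469, 0)  len=1.2059
  (v8,v9,v2) [--+] → (-0.372624, -1.1469, 0.96926)–(-1.57852, -1.1469, 0.0479508)  len=1.5176
  (v9,v0,v10) [-+-] → (-0.372624, -1.1469, 0)–(0.372624, -1.1469, 0)  len=0.7452
  (v9,v10,v2) [--+] → (0.372624, -1.1469, 0.96926)–(-0.372624, -1.1469, 0.96926)  len=0.7452
  (v10,v0,v11) [-+-] → (0.372624, -1.1469, 0)–(1.57852, -1.1469, 0)  len=1.2059
  (v10,v11,v2) [--+] → (1.57852, -1.1469, 0.0479508)–(0.372624, -1.1469, 0.96926)  len=1.5176
  (v11,v0,v1) [-++] → (1.57852, -1.1469, 0)–(1.61731, -1.1469, 0)  len=0.0388
  (v11,v1,v2) [-++] → (1.61731, -1.1469, 0)–(1.57852, -1.1469, 0.0479508)  len=0.0617

Chained into 1 loop(s):
  loop 1: 10 segments, perimeter = 7.1383
Total perimeter = 7.138

loops=1 perimeter=7.138


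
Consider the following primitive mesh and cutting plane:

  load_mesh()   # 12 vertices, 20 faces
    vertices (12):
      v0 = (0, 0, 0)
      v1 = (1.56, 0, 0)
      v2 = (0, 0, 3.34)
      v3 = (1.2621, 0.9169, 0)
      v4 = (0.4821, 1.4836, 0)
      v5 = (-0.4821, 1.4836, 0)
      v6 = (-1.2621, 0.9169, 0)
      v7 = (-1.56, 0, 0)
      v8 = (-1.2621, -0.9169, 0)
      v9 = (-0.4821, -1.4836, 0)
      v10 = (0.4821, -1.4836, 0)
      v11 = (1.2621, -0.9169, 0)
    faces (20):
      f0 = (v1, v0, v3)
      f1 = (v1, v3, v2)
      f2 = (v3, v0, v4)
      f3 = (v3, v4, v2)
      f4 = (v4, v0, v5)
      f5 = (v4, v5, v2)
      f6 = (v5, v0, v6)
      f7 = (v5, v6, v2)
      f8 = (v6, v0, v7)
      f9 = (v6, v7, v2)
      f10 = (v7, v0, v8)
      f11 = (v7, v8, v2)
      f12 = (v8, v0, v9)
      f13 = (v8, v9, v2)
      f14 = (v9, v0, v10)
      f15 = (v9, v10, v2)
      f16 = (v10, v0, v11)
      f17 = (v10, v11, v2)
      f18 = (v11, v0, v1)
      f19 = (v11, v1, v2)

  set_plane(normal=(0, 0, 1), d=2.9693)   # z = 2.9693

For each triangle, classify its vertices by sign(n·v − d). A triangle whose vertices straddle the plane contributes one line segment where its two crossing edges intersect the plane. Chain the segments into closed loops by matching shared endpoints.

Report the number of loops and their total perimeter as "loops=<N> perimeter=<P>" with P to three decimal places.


Straddling triangles (10 of 20):
  (v1,v3,v2) [--+] → (0.140078, 0.101765, 2.9693)–(0.173141, 0, 2.9693)  len=0.1070
  (v3,v4,v2) [--+] → (0.0535073, 0.164662, 2.9693)–(0.140078, 0.101765, 2.9693)  len=0.1070
  (v4,v5,v2) [--+] → (-0.0535073, 0.164662, 2.9693)–(0.0535073, 0.164662, 2.9693)  len=0.1070
  (v5,v6,v2) [--+] → (-0.140078, 0.101765, 2.9693)–(-0.0535073, 0.164662, 2.9693)  len=0.1070
  (v6,v7,v2) [--+] → (-0.173141, 0, 2.9693)–(-0.140078, 0.101765, 2.9693)  len=0.1070
  (v7,v8,v2) [--+] → (-0.140078, -0.101765, 2.9693)–(-0.173141, 0, 2.9693)  len=0.1070
  (v8,v9,v2) [--+] → (-0.0535073, -0.164662, 2.9693)–(-0.140078, -0.101765, 2.9693)  len=0.1070
  (v9,v10,v2) [--+] → (0.0535073, -0.164662, 2.9693)–(-0.0535073, -0.164662, 2.9693)  len=0.1070
  (v10,v11,v2) [--+] → (0.140078, -0.101765, 2.9693)–(0.0535073, -0.164662, 2.9693)  len=0.1070
  (v11,v1,v2) [--+] → (0.173141, 0, 2.9693)–(0.140078, -0.101765, 2.9693)  len=0.1070

Chained into 1 loop(s):
  loop 1: 10 segments, perimeter = 1.0701
Total perimeter = 1.070

loops=1 perimeter=1.070


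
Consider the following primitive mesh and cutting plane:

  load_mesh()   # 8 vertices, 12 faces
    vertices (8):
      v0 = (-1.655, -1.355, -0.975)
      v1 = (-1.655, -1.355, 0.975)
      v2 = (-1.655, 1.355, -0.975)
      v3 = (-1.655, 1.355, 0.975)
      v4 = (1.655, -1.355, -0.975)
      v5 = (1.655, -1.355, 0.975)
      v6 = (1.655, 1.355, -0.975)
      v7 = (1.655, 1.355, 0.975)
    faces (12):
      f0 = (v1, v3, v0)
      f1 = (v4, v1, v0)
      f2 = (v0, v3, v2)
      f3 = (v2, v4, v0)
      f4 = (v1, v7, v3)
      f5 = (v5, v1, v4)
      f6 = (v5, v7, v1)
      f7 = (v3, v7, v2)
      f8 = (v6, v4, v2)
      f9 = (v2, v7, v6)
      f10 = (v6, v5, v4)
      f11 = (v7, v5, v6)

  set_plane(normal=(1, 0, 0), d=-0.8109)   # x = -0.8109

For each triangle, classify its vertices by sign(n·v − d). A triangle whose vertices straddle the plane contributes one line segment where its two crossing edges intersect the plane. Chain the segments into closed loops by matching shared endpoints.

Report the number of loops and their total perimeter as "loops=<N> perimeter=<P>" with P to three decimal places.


Straddling triangles (8 of 12):
  (v4,v1,v0) [+--] → (-0.8109, -1.355, 0.477721)–(-0.8109, -1.355, -0.975)  len=1.4527
  (v2,v4,v0) [-+-] → (-0.8109, 0.663909, -0.975)–(-0.8109, -1.355, -0.975)  len=2.0189
  (v1,v7,v3) [-+-] → (-0.8109, -0.663909, 0.975)–(-0.8109, 1.355, 0.975)  len=2.0189
  (v5,v1,v4) [+-+] → (-0.8109, -1.355, 0.975)–(-0.8109, -1.355, 0.477721)  len=0.4973
  (v5,v7,v1) [++-] → (-0.8109, -0.663909, 0.975)–(-0.8109, -1.355, 0.975)  len=0.6911
  (v3,v7,v2) [-+-] → (-0.8109, 1.355, 0.975)–(-0.8109, 1.355, -0.477721)  len=1.4527
  (v6,v4,v2) [++-] → (-0.8109, 0.663909, -0.975)–(-0.8109, 1.355, -0.975)  len=0.6911
  (v2,v7,v6) [-++] → (-0.8109, 1.355, -0.477721)–(-0.8109, 1.355, -0.975)  len=0.4973

Chained into 1 loop(s):
  loop 1: 8 segments, perimeter = 9.3200
Total perimeter = 9.320

loops=1 perimeter=9.320


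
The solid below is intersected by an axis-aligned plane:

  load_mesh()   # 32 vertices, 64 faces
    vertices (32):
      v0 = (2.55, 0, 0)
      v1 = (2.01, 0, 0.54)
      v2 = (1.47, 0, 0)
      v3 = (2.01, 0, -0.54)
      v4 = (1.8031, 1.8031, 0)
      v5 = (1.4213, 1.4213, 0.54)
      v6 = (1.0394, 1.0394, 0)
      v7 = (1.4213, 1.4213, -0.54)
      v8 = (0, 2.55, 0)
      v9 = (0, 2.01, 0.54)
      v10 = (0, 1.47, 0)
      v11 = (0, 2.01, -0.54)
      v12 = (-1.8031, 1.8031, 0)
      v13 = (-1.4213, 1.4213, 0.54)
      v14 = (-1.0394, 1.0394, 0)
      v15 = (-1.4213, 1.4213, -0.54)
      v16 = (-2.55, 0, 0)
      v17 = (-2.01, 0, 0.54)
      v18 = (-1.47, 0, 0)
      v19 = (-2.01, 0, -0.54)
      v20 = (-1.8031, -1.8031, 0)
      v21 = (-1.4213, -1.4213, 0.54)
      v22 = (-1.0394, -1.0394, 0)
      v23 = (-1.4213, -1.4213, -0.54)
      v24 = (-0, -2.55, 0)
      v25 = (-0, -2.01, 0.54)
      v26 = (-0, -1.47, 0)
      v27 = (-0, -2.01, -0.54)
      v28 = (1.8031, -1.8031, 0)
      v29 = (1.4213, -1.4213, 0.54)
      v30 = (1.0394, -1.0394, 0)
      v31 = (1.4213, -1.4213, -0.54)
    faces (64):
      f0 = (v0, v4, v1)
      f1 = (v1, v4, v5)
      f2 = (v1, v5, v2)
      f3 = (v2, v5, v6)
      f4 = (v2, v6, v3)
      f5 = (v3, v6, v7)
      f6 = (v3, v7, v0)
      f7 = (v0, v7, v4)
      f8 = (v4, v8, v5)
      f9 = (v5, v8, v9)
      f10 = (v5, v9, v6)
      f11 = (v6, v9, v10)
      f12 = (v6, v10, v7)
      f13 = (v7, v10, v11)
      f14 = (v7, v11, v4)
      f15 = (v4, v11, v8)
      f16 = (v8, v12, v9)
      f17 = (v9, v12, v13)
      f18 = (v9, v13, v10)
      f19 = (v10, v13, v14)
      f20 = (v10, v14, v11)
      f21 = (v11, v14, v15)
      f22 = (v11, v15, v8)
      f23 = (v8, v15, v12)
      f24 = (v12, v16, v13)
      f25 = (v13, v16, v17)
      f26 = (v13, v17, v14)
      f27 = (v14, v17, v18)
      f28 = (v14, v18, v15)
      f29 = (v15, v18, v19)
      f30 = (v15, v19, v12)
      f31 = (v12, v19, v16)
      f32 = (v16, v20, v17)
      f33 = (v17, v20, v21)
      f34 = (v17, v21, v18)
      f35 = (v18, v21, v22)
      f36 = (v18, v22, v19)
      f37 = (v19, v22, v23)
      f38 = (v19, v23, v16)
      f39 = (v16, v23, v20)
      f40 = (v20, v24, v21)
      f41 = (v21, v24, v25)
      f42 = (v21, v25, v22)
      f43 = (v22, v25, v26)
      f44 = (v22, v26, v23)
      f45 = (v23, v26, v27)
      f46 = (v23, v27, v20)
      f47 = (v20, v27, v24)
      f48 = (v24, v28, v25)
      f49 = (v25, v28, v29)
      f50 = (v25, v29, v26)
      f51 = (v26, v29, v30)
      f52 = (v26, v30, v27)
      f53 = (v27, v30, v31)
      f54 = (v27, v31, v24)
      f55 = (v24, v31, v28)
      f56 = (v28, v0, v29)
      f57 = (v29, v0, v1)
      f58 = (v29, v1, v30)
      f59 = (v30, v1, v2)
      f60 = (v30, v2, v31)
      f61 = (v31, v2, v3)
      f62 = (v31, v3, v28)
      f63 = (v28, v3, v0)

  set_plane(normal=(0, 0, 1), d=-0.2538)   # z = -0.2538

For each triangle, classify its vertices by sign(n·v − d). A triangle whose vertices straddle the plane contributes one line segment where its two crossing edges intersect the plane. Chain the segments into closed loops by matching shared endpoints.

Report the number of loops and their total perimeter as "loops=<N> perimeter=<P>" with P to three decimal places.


loops=2 perimeter=24.614

Straddling triangles (32 of 64):
  (v2,v6,v3) [++-] → (1.49558, 0.550882, -0.2538)–(1.7238, 0, -0.2538)  len=0.5963
  (v3,v6,v7) [-+-] → (1.49558, 0.550882, -0.2538)–(1.21889, 1.21889, -0.2538)  len=0.7230
  (v3,v7,v0) [--+] → (2.01951, 0.668011, -0.2538)–(2.2962, 0, -0.2538)  len=0.7230
  (v0,v7,v4) [+-+] → (2.01951, 0.668011, -0.2538)–(1.62365, 1.62365, -0.2538)  len=1.0344
  (v6,v10,v7) [++-] → (0.668011, 1.44711, -0.2538)–(1.21889, 1.21889, -0.2538)  len=0.5963
  (v7,v10,v11) [-+-] → (0.668011, 1.44711, -0.2538)–(0, 1.7238, -0.2538)  len=0.7230
  (v7,v11,v4) [--+] → (0.955643, 1.90034, -0.2538)–(1.62365, 1.62365, -0.2538)  len=0.7230
  (v4,v11,v8) [+-+] → (0.955643, 1.90034, -0.2538)–(0, 2.2962, -0.2538)  len=1.0344
  (v10,v14,v11) [++-] → (-0.550882, 1.49558, -0.2538)–(0, 1.7238, -0.2538)  len=0.5963
  (v11,v14,v15) [-+-] → (-0.550882, 1.49558, -0.2538)–(-1.21889, 1.21889, -0.2538)  len=0.7230
  (v11,v15,v8) [--+] → (-0.668011, 2.01951, -0.2538)–(0, 2.2962, -0.2538)  len=0.7230
  (v8,v15,v12) [+-+] → (-0.668011, 2.01951, -0.2538)–(-1.62365, 1.62365, -0.2538)  len=1.0344
  (v14,v18,v15) [++-] → (-1.44711, 0.668011, -0.2538)–(-1.21889, 1.21889, -0.2538)  len=0.5963
  (v15,v18,v19) [-+-] → (-1.44711, 0.668011, -0.2538)–(-1.7238, 0, -0.2538)  len=0.7230
  (v15,v19,v12) [--+] → (-1.90034, 0.955643, -0.2538)–(-1.62365, 1.62365, -0.2538)  len=0.7230
  (v12,v19,v16) [+-+] → (-1.90034, 0.955643, -0.2538)–(-2.2962, 0, -0.2538)  len=1.0344
  (v18,v22,v19) [++-] → (-1.49558, -0.550882, -0.2538)–(-1.7238, 0, -0.2538)  len=0.5963
  (v19,v22,v23) [-+-] → (-1.49558, -0.550882, -0.2538)–(-1.21889, -1.21889, -0.2538)  len=0.7230
  (v19,v23,v16) [--+] → (-2.01951, -0.668011, -0.2538)–(-2.2962, 0, -0.2538)  len=0.7230
  (v16,v23,v20) [+-+] → (-2.01951, -0.668011, -0.2538)–(-1.62365, -1.62365, -0.2538)  len=1.0344
  (v22,v26,v23) [++-] → (-0.668011, -1.44711, -0.2538)–(-1.21889, -1.21889, -0.2538)  len=0.5963
  (v23,v26,v27) [-+-] → (-0.668011, -1.44711, -0.2538)–(0, -1.7238, -0.2538)  len=0.7230
  (v23,v27,v20) [--+] → (-0.955643, -1.90034, -0.2538)–(-1.62365, -1.62365, -0.2538)  len=0.7230
  (v20,v27,v24) [+-+] → (-0.955643, -1.90034, -0.2538)–(0, -2.2962, -0.2538)  len=1.0344
  (v26,v30,v27) [++-] → (0.550882, -1.49558, -0.2538)–(0, -1.7238, -0.2538)  len=0.5963
  (v27,v30,v31) [-+-] → (0.550882, -1.49558, -0.2538)–(1.21889, -1.21889, -0.2538)  len=0.7230
  (v27,v31,v24) [--+] → (0.668011, -2.01951, -0.2538)–(0, -2.2962, -0.2538)  len=0.7230
  (v24,v31,v28) [+-+] → (0.668011, -2.01951, -0.2538)–(1.62365, -1.62365, -0.2538)  len=1.0344
  (v30,v2,v31) [++-] → (1.44711, -0.668011, -0.2538)–(1.21889, -1.21889, -0.2538)  len=0.5963
  (v31,v2,v3) [-+-] → (1.44711, -0.668011, -0.2538)–(1.7238, 0, -0.2538)  len=0.7230
  (v31,v3,v28) [--+] → (1.90034, -0.955643, -0.2538)–(1.62365, -1.62365, -0.2538)  len=0.7230
  (v28,v3,v0) [+-+] → (1.90034, -0.955643, -0.2538)–(2.2962, 0, -0.2538)  len=1.0344

Chained into 2 loop(s):
  loop 1: 16 segments, perimeter = 10.5546
  loop 2: 16 segments, perimeter = 14.0595
Total perimeter = 24.614


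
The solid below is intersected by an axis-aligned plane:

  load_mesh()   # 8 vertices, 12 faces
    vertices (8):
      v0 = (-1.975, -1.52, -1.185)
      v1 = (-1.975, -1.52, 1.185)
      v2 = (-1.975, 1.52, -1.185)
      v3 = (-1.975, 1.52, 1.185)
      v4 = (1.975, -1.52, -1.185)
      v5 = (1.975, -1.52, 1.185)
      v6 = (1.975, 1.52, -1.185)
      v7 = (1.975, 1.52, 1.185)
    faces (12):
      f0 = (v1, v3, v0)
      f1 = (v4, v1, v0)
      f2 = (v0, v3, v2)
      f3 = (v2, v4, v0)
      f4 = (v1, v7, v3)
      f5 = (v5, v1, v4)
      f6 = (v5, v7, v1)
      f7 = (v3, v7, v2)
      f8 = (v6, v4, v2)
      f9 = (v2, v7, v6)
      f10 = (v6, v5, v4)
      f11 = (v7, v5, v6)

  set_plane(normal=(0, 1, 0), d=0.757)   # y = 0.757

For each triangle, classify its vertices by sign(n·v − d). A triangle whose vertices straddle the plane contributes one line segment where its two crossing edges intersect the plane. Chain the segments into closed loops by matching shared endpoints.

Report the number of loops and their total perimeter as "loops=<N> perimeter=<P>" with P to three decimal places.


Straddling triangles (8 of 12):
  (v1,v3,v0) [-+-] → (-1.975, 0.757, 1.185)–(-1.975, 0.757, 0.590161)  len=0.5948
  (v0,v3,v2) [-++] → (-1.975, 0.757, 0.590161)–(-1.975, 0.757, -1.185)  len=1.7752
  (v2,v4,v0) [+--] → (-0.983602, 0.757, -1.185)–(-1.975, 0.757, -1.185)  len=0.9914
  (v1,v7,v3) [-++] → (0.983602, 0.757, 1.185)–(-1.975, 0.757, 1.185)  len=2.9586
  (v5,v7,v1) [-+-] → (1.975, 0.757, 1.185)–(0.983602, 0.757, 1.185)  len=0.9914
  (v6,v4,v2) [+-+] → (1.975, 0.757, -1.185)–(-0.983602, 0.757, -1.185)  len=2.9586
  (v6,v5,v4) [+--] → (1.975, 0.757, -0.590161)–(1.975, 0.757, -1.185)  len=0.5948
  (v7,v5,v6) [+-+] → (1.975, 0.757, 1.185)–(1.975, 0.757, -0.590161)  len=1.7752

Chained into 1 loop(s):
  loop 1: 8 segments, perimeter = 12.6400
Total perimeter = 12.640

loops=1 perimeter=12.640


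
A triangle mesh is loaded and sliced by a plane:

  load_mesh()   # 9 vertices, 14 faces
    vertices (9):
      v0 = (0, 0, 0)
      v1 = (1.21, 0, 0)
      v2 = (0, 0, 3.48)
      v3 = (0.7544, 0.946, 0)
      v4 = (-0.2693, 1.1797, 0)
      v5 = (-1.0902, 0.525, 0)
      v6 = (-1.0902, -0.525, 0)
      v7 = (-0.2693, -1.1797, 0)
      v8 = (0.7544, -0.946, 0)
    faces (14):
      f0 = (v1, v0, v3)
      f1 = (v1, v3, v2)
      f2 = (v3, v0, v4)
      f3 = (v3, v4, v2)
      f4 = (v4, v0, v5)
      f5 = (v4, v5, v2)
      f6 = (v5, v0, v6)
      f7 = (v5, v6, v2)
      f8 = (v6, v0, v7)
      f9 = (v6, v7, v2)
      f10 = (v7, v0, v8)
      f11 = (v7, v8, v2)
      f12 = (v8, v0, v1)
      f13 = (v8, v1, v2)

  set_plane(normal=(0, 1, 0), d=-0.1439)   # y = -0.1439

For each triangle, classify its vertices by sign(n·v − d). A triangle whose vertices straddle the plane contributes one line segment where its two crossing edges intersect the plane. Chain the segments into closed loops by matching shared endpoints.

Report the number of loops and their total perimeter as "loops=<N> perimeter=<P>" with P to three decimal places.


Straddling triangles (8 of 14):
  (v5,v0,v6) [++-] → (-0.298819, -0.1439, 0)–(-1.0902, -0.1439, 0)  len=0.7914
  (v5,v6,v2) [+-+] → (-1.0902, -0.1439, 0)–(-0.298819, -0.1439, 2.52615)  len=2.6472
  (v6,v0,v7) [-+-] → (-0.298819, -0.1439, 0)–(-0.0328493, -0.1439, 0)  len=0.2660
  (v6,v7,v2) [--+] → (-0.0328493, -0.1439, 3.05551)–(-0.298819, -0.1439, 2.52615)  len=0.5924
  (v7,v0,v8) [-+-] → (-0.0328493, -0.1439, 0)–(0.114755, -0.1439, 0)  len=0.1476
  (v7,v8,v2) [--+] → (0.114755, -0.1439, 2.95064)–(-0.0328493, -0.1439, 3.05551)  len=0.1811
  (v8,v0,v1) [-++] → (0.114755, -0.1439, 0)–(1.1407, -0.1439, 0)  len=1.0259
  (v8,v1,v2) [-++] → (1.1407, -0.1439, 0)–(0.114755, -0.1439, 2.95064)  len=3.1239

Chained into 1 loop(s):
  loop 1: 8 segments, perimeter = 8.7755
Total perimeter = 8.776

loops=1 perimeter=8.776


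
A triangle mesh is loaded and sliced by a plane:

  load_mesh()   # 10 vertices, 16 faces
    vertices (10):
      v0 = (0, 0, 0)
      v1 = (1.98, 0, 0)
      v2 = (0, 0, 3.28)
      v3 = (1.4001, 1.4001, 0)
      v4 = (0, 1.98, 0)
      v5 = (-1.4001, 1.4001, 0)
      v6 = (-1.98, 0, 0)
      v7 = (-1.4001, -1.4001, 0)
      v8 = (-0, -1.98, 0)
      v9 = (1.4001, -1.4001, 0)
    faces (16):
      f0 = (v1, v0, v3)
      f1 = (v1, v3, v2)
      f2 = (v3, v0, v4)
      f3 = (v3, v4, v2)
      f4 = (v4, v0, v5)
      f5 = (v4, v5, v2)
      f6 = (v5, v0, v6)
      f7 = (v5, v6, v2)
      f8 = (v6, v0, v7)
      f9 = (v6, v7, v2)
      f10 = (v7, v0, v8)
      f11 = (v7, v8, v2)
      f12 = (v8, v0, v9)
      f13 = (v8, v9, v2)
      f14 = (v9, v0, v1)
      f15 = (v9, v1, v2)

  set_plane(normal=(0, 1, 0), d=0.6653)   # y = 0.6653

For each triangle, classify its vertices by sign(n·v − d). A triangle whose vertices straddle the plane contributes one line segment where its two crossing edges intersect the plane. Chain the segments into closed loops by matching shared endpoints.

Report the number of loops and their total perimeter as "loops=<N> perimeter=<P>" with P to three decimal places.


Straddling triangles (8 of 16):
  (v1,v0,v3) [--+] → (0.6653, 0.6653, 0)–(1.70444, 0.6653, 0)  len=1.0391
  (v1,v3,v2) [-+-] → (1.70444, 0.6653, 0)–(0.6653, 0.6653, 1.72141)  len=2.0107
  (v3,v0,v4) [+-+] → (0.6653, 0.6653, 0)–(0, 0.6653, 0)  len=0.6653
  (v3,v4,v2) [++-] → (0, 0.6653, 2.17789)–(0.6653, 0.6653, 1.72141)  len=0.8068
  (v4,v0,v5) [+-+] → (0, 0.6653, 0)–(-0.6653, 0.6653, 0)  len=0.6653
  (v4,v5,v2) [++-] → (-0.6653, 0.6653, 1.72141)–(0, 0.6653, 2.17789)  len=0.8068
  (v5,v0,v6) [+--] → (-0.6653, 0.6653, 0)–(-1.70444, 0.6653, 0)  len=1.0391
  (v5,v6,v2) [+--] → (-1.70444, 0.6653, 0)–(-0.6653, 0.6653, 1.72141)  len=2.0107

Chained into 1 loop(s):
  loop 1: 8 segments, perimeter = 9.0440
Total perimeter = 9.044

loops=1 perimeter=9.044


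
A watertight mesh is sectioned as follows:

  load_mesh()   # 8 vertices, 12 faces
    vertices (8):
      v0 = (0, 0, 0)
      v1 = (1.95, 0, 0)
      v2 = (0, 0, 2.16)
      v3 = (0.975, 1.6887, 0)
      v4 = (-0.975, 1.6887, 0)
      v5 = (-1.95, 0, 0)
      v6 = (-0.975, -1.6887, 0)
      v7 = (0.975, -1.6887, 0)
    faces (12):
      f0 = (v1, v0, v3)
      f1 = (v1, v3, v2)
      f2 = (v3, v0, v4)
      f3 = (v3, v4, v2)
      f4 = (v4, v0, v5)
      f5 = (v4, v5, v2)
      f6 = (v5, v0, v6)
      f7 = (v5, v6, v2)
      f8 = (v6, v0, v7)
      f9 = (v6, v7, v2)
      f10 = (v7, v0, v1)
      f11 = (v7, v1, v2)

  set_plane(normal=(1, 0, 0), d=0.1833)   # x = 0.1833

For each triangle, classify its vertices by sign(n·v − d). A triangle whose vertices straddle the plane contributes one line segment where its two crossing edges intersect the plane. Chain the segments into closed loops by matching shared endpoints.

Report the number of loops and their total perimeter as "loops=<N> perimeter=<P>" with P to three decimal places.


Straddling triangles (8 of 12):
  (v1,v0,v3) [+-+] → (0.1833, 0, 0)–(0.1833, 0.317476, 0)  len=0.3175
  (v1,v3,v2) [++-] → (0.1833, 0.317476, 1.75392)–(0.1833, 0, 1.95696)  len=0.3769
  (v3,v0,v4) [+--] → (0.1833, 0.317476, 0)–(0.1833, 1.6887, 0)  len=1.3712
  (v3,v4,v2) [+--] → (0.1833, 1.6887, 0)–(0.1833, 0.317476, 1.75392)  len=2.2263
  (v6,v0,v7) [--+] → (0.1833, -0.317476, 0)–(0.1833, -1.6887, 0)  len=1.3712
  (v6,v7,v2) [-+-] → (0.1833, -1.6887, 0)–(0.1833, -0.317476, 1.75392)  len=2.2263
  (v7,v0,v1) [+-+] → (0.1833, -0.317476, 0)–(0.1833, 0, 0)  len=0.3175
  (v7,v1,v2) [++-] → (0.1833, 0, 1.95696)–(0.1833, -0.317476, 1.75392)  len=0.3769

Chained into 1 loop(s):
  loop 1: 8 segments, perimeter = 8.5837
Total perimeter = 8.584

loops=1 perimeter=8.584


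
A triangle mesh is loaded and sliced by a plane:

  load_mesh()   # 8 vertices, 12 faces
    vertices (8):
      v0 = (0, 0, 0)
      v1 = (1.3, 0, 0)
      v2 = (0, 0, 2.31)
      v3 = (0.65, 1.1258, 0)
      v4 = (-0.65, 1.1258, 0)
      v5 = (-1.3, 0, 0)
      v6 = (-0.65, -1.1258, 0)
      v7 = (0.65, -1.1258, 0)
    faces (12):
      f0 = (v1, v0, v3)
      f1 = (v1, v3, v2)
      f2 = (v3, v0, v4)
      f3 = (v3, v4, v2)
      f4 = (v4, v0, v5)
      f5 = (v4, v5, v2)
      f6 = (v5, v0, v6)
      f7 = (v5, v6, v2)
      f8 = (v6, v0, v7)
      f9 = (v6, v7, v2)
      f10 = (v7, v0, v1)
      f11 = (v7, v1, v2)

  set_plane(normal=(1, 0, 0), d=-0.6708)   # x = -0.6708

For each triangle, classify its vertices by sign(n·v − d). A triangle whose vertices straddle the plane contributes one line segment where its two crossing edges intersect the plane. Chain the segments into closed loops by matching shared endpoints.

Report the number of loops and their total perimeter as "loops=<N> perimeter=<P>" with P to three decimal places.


loops=1 perimeter=5.302

Straddling triangles (4 of 12):
  (v4,v0,v5) [++-] → (-0.6708, 0, 0)–(-0.6708, 1.08977, 0)  len=1.0898
  (v4,v5,v2) [+-+] → (-0.6708, 1.08977, 0)–(-0.6708, 0, 1.11804)  len=1.5613
  (v5,v0,v6) [-++] → (-0.6708, 0, 0)–(-0.6708, -1.08977, 0)  len=1.0898
  (v5,v6,v2) [-++] → (-0.6708, -1.08977, 0)–(-0.6708, 0, 1.11804)  len=1.5613

Chained into 1 loop(s):
  loop 1: 4 segments, perimeter = 5.3021
Total perimeter = 5.302


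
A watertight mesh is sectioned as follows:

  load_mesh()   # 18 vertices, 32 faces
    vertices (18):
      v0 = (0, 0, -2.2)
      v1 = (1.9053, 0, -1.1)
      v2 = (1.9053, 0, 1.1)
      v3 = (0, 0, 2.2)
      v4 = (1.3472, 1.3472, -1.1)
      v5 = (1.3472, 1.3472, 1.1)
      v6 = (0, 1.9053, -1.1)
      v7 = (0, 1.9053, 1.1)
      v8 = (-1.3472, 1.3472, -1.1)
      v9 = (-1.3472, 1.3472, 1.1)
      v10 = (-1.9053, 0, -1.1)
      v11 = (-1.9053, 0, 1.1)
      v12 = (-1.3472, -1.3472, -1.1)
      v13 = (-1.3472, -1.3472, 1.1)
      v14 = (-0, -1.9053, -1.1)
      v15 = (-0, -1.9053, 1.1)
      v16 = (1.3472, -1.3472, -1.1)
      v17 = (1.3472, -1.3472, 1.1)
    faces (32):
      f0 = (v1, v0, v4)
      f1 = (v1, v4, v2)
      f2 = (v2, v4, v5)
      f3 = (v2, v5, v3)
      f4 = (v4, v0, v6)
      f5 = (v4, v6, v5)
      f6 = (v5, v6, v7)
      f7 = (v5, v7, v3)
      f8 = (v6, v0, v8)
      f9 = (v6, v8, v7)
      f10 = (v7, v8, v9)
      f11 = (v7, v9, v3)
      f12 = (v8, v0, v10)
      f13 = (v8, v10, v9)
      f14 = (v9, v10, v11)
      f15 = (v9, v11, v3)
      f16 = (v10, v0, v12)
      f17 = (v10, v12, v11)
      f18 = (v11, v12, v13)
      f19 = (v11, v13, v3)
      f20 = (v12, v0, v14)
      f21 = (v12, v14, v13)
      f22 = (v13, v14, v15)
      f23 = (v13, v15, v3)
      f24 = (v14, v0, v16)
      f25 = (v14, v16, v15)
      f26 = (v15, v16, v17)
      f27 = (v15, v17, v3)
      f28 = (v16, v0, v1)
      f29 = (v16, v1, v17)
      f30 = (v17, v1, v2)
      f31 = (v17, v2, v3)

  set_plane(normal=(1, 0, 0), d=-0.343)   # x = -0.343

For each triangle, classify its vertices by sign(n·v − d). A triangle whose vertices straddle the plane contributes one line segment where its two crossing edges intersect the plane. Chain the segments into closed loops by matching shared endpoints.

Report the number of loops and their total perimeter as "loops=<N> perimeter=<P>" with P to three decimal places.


loops=1 perimeter=12.370

Straddling triangles (12 of 32):
  (v6,v0,v8) [++-] → (-0.343, 0.343, -1.91994)–(-0.343, 1.76321, -1.1)  len=1.6399
  (v6,v8,v7) [+-+] → (-0.343, 1.76321, -1.1)–(-0.343, 1.76321, 0.539875)  len=1.6399
  (v7,v8,v9) [+--] → (-0.343, 1.76321, 0.539875)–(-0.343, 1.76321, 1.1)  len=0.5601
  (v7,v9,v3) [+-+] → (-0.343, 1.76321, 1.1)–(-0.343, 0.343, 1.91994)  len=1.6399
  (v8,v0,v10) [-+-] → (-0.343, 0.343, -1.91994)–(-0.343, 0, -2.00197)  len=0.3527
  (v9,v11,v3) [--+] → (-0.343, 0, 2.00197)–(-0.343, 0.343, 1.91994)  len=0.3527
  (v10,v0,v12) [-+-] → (-0.343, 0, -2.00197)–(-0.343, -0.343, -1.91994)  len=0.3527
  (v11,v13,v3) [--+] → (-0.343, -0.343, 1.91994)–(-0.343, 0, 2.00197)  len=0.3527
  (v12,v0,v14) [-++] → (-0.343, -0.343, -1.91994)–(-0.343, -1.76321, -1.1)  len=1.6399
  (v12,v14,v13) [-+-] → (-0.343, -1.76321, -1.1)–(-0.343, -1.76321, -0.539875)  len=0.5601
  (v13,v14,v15) [-++] → (-0.343, -1.76321, -0.539875)–(-0.343, -1.76321, 1.1)  len=1.6399
  (v13,v15,v3) [-++] → (-0.343, -1.76321, 1.1)–(-0.343, -0.343, 1.91994)  len=1.6399

Chained into 1 loop(s):
  loop 1: 12 segments, perimeter = 12.3703
Total perimeter = 12.370
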